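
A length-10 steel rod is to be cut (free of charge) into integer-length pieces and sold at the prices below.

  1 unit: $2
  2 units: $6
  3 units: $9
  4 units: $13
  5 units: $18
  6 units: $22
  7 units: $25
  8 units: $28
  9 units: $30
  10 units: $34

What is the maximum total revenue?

36

Let best[k] be the best obtainable value from length k. For each k, try every first piece i and keep the best of price[i] + best[k−i].
best[1] = 2
best[2] = max(2+2, 6+0) = 6
best[3] = max(2+6, 6+2, 9+0) = 9
best[4] = max(2+9, 6+6, 9+2, 13+0) = 13
best[5] = max(2+13, 6+9, 9+6, 13+2, 18+0) = 18
best[6] = max(2+18, 6+13, 9+9, 13+6, 18+2, 22+0) = 22
best[7] = max(2+22, 6+18, 9+13, …, 22+2, 25+0) = 25
best[8] = max(2+25, 6+22, 9+18, …, 25+2, 28+0) = 28
best[9] = max(2+28, 6+25, 9+22, …, 28+2, 30+0) = 31
best[10] = max(2+31, 6+28, 9+25, …, 30+2, 34+0) = 36
One optimal cutting: 5 + 5 → $18 + $18 = $36.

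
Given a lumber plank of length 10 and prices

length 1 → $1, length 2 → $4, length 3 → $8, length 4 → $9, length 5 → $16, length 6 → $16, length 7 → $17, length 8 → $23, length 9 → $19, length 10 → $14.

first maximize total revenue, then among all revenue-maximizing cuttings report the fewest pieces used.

Build r[k] bottom-up: r[k] = max over allowed piece i of (p[i] + r[k−i]).
r[1] = 1
r[2] = 4
r[3] = 8
r[4] = 9  (first piece 1, then r[3]=8)
r[5] = 16
r[6] = 17  (first piece 1, then r[5]=16)
r[7] = 20  (first piece 2, then r[5]=16)
r[8] = 24  (first piece 3, then r[5]=16)
r[9] = 25  (first piece 1, then r[8]=24)
r[10] = 32  (first piece 5, then r[5]=16)
Maximum revenue is $32.
Now minimize piece count subject to staying optimal: for each k, pieces[k] = 1 + min over i with p[i]+r[k−i]=r[k] of pieces[k−i].
pieces[7] = 2
pieces[8] = 2
pieces[9] = 2
pieces[10] = 2

2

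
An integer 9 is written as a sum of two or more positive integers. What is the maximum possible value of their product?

27

Fill prod[k] for k=2..9: at each k try every first piece i and multiply by the better of (k−i) uncut or prod[k−i].
prod[2] = 1×max(1,0) = 1×1 = 1
prod[3] = max(1×2, 2×1) = 2
prod[4] = max(1×3, 2×2, 3×1) = 4
prod[5] = max(1×4, 2×3, 3×2, 4×1) = 6
prod[6] = max(1×6, 2×4, 3×3, 4×2, 5×1) = 9
prod[7] = max(1×9, 2×6, 3×4, 4×3, 5×2, 6×1) = 12
prod[8] = max(1×12, 2×9, 3×6, …, 6×2, 7×1) = 18
prod[9] = max(1×18, 2×12, 3×9, …, 7×2, 8×1) = 27
One optimal split: 3 + 3 + 3; product 3×3×3 = 27.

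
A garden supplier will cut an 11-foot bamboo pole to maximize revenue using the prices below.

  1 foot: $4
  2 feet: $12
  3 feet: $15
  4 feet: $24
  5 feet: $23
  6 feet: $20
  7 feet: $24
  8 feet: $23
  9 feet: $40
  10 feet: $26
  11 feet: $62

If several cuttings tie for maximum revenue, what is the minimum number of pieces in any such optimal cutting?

Consider every possible first cut. r[k] is the best of p[i]+r[k−i] over all sellable i≤k.
r[1] = 4
r[2] = max(4+4, 12+0) = 12
r[3] = max(4+12, 12+4, 15+0) = 16
r[4] = max(4+16, 12+12, 15+4, 24+0) = 24
r[5] = max(4+24, 12+16, 15+12, 24+4, 23+0) = 28
r[6] = max(4+28, 12+24, 15+16, 24+12, 23+4, 20+0) = 36
r[7] = max(4+36, 12+28, 15+24, …, 20+4, 24+0) = 40
r[8] = max(4+40, 12+36, 15+28, …, 24+4, 23+0) = 48
r[9] = max(4+48, 12+40, 15+36, …, 23+4, 40+0) = 52
r[10] = max(4+52, 12+48, 15+40, …, 40+4, 26+0) = 60
r[11] = max(4+60, 12+52, 15+48, …, 26+4, 62+0) = 64
Maximum revenue is $64.
Now minimize piece count subject to staying optimal: for each k, pieces[k] = 1 + min over i with p[i]+r[k−i]=r[k] of pieces[k−i].
pieces[8] = 2
pieces[9] = 3
pieces[10] = 3
pieces[11] = 4

4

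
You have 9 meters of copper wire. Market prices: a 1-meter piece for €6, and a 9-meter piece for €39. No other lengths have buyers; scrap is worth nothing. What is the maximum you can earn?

Let best[k] be the best obtainable value from length k. For each k, try every first piece i and keep the best of price[i] + best[k−i].
best[1] = 6
best[2] = 12  (first piece 1, then best[1]=6)
best[3] = 18  (first piece 1, then best[2]=12)
best[4] = 24  (first piece 1, then best[3]=18)
best[5] = 30  (first piece 1, then best[4]=24)
best[6] = 36  (first piece 1, then best[5]=30)
best[7] = 42  (first piece 1, then best[6]=36)
best[8] = 48  (first piece 1, then best[7]=42)
best[9] = 54  (first piece 1, then best[8]=48)
One optimal cutting: 1 + 1 + 1 + 1 + 1 + 1 + 1 + 1 + 1 → €54.

54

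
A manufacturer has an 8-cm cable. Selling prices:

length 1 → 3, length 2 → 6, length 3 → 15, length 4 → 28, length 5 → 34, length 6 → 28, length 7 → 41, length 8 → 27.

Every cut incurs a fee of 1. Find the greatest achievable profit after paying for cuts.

55

Build net[k] bottom-up: net[k] = max over allowed piece i of (p[i] + net[k−i]) − 1 per cut.
net[1] = 3
net[2] = max(3+3-1, 6+0) = 6
net[3] = max(3+6-1, 6+3-1, 15+0) = 15
net[4] = max(3+15-1, 6+6-1, 15+3-1, 28+0) = 28
net[5] = max(3+28-1, 6+15-1, 15+6-1, 28+3-1, 34+0) = 34
net[6] = max(3+34-1, 6+28-1, 15+15-1, 28+6-1, 34+3-1, 28+0) = 36
net[7] = max(3+36-1, 6+34-1, 15+28-1, …, 28+3-1, 41+0) = 42
net[8] = max(3+42-1, 6+36-1, 15+34-1, …, 41+3-1, 27+0) = 55
One optimal plan: pieces 4 + 4 (1 cut) → 56 − 1 = 55.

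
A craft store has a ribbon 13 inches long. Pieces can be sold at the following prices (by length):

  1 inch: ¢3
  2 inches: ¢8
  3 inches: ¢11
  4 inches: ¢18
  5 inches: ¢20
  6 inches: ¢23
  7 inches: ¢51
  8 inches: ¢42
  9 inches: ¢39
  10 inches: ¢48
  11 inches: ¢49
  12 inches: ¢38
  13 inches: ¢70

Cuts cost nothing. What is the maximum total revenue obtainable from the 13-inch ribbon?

77

Let R[k] be the best obtainable value from length k. For each k, try every first piece i and keep the best of price[i] + R[k−i].
R[1] = 3
R[2] = max(3+3, 8+0) = 8
R[3] = max(3+8, 8+3, 11+0) = 11
R[4] = max(3+11, 8+8, 11+3, 18+0) = 18
R[5] = max(3+18, 8+11, 11+8, 18+3, 20+0) = 21
R[6] = max(3+21, 8+18, 11+11, 18+8, 20+3, 23+0) = 26
R[7] = max(3+26, 8+21, 11+18, …, 23+3, 51+0) = 51
R[8] = max(3+51, 8+26, 11+21, …, 51+3, 42+0) = 54
R[9] = max(3+54, 8+51, 11+26, …, 42+3, 39+0) = 59
R[10] = max(3+59, 8+54, 11+51, …, 39+3, 48+0) = 62
R[11] = max(3+62, 8+59, 11+54, …, 48+3, 49+0) = 69
R[12] = max(3+69, 8+62, 11+59, …, 49+3, 38+0) = 72
R[13] = max(3+72, 8+69, 11+62, …, 38+3, 70+0) = 77
One optimal cutting: 7 + 4 + 2 → ¢51 + ¢18 + ¢8 = ¢77.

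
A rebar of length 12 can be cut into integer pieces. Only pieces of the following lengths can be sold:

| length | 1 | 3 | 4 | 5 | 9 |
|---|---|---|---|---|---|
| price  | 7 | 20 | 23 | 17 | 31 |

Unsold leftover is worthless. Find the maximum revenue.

84

Build r[k] bottom-up: r[k] = max over allowed piece i of (p[i] + r[k−i]).
r[1] = 7
r[2] = 14  (first piece 1, then r[1]=7)
r[3] = max(7+14, 20+0) = 21
r[4] = max(7+21, 20+7, 23+0) = 28
r[5] = max(7+28, 20+14, 23+7, 17+0) = 35
r[6] = max(7+35, 20+21, 23+14, 17+7) = 42
r[7] = max(7+42, 20+28, 23+21, 17+14) = 49
r[8] = max(7+49, 20+35, 23+28, 17+21) = 56
r[9] = max(7+56, 20+42, 23+35, 17+28, 31+0) = 63
r[10] = max(7+63, 20+49, 23+42, 17+35, 31+7) = 70
r[11] = max(7+70, 20+56, 23+49, 17+42, 31+14) = 77
r[12] = max(7+77, 20+63, 23+56, 17+49, 31+21) = 84
One optimal cutting: 1 + 1 + 1 + 1 + 1 + 1 + 1 + 1 + 1 + 1 + 1 + 1 → ₹84.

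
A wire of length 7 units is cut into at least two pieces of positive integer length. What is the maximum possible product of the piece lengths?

Define prod[k] = max over 1≤i<k of i · max(k−i, prod[k−i]); the inner max lets the remainder stay uncut if that's better.
prod[2] = 1·max(1,0) = 1·1 = 1
prod[3] = max(1·2, 2·1) = 2
prod[4] = max(1·3, 2·2, 3·1) = 4
prod[5] = max(1·4, 2·3, 3·2, 4·1) = 6
prod[6] = max(1·6, 2·4, 3·3, 4·2, 5·1) = 9
prod[7] = max(1·9, 2·6, 3·4, 4·3, 5·2, 6·1) = 12
One optimal split: 3 + 2 + 2; product 3·2·2 = 12.

12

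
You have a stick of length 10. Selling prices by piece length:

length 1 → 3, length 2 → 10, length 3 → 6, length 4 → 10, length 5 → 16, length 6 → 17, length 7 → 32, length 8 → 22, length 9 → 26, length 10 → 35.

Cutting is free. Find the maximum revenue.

Let R[k] be the best obtainable value from length k. For each k, try every first piece i and keep the best of price[i] + R[k−i].
R[1] = 3
R[2] = max(3+3, 10+0) = 10
R[3] = max(3+10, 10+3, 6+0) = 13
R[4] = max(3+13, 10+10, 6+3, 10+0) = 20
R[5] = max(3+20, 10+13, 6+10, 10+3, 16+0) = 23
R[6] = max(3+23, 10+20, 6+13, 10+10, 16+3, 17+0) = 30
R[7] = max(3+30, 10+23, 6+20, …, 17+3, 32+0) = 33
R[8] = max(3+33, 10+30, 6+23, …, 32+3, 22+0) = 40
R[9] = max(3+40, 10+33, 6+30, …, 22+3, 26+0) = 43
R[10] = max(3+43, 10+40, 6+33, …, 26+3, 35+0) = 50
One optimal cutting: 2 + 2 + 2 + 2 + 2 → 10 + 10 + 10 + 10 + 10 = 50.

50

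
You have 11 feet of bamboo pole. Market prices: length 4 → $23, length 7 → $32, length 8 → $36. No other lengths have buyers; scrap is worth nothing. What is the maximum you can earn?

55

Build f[k] bottom-up: f[k] = max over allowed piece i of (p[i] + f[k−i]).
f[1] = 0
f[2] = 0
f[3] = 0
f[4] = 23
f[5] = 23
f[6] = 23
f[7] = max(23+0, 32+0) = 32
f[8] = max(23+23, 32+0, 36+0) = 46
f[9] = max(23+23, 32+0, 36+0) = 46
f[10] = max(23+23, 32+0, 36+0) = 46
f[11] = max(23+32, 32+23, 36+0) = 55
One optimal cutting: 7 + 4 → $55.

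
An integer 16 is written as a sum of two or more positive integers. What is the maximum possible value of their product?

Define g[k] = max over 1≤i<k of i · max(k−i, g[k−i]); the inner max lets the remainder stay uncut if that's better.
g[2] = 1×max(1,0) = 1×1 = 1
g[3] = 1×max(2,1) = 1×2 = 2
g[4] = 2×max(2,1) = 2×2 = 4
g[5] = 2×max(3,2) = 2×3 = 6
g[6] = 3×max(3,2) = 3×3 = 9
g[7] = 2×max(5,6) = 2×6 = 12
g[8] = 2×max(6,9) = 2×9 = 18
g[9] = 3×max(6,9) = 3×9 = 27
g[10] = 2×max(8,18) = 2×18 = 36
g[11] = 2×max(9,27) = 2×27 = 54
g[12] = 3×max(9,27) = 3×27 = 81
g[13] = 2×max(11,54) = 2×54 = 108
g[14] = 2×max(12,81) = 2×81 = 162
g[15] = 3×max(12,81) = 3×81 = 243
g[16] = 2×max(14,162) = 2×162 = 324
One optimal split: 3 + 3 + 3 + 3 + 2 + 2; product 3×3×3×3×2×2 = 324.

324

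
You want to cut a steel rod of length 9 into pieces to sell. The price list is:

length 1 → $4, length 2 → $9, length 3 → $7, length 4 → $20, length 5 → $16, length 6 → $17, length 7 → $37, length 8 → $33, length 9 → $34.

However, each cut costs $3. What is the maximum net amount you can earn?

43

Consider every possible first cut. v[k] is the best of p[i]+v[k−i] over all sellable i≤k, charging 3 whenever i<k.
v[1] = 4
v[2] = max(4+4-3, 9+0) = 9
v[3] = max(4+9-3, 9+4-3, 7+0) = 10
v[4] = max(4+10-3, 9+9-3, 7+4-3, 20+0) = 20
v[5] = max(4+20-3, 9+10-3, 7+9-3, 20+4-3, 16+0) = 21
v[6] = max(4+21-3, 9+20-3, 7+10-3, 20+9-3, 16+4-3, 17+0) = 26
v[7] = max(4+26-3, 9+21-3, 7+20-3, …, 17+4-3, 37+0) = 37
v[8] = max(4+37-3, 9+26-3, 7+21-3, …, 37+4-3, 33+0) = 38
v[9] = max(4+38-3, 9+37-3, 7+26-3, …, 33+4-3, 34+0) = 43
One optimal plan: pieces 7 + 2 (1 cut) → $46 − $3 = $43.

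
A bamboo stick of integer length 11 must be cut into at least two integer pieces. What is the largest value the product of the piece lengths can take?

54

Define P[k] = max over 1≤i<k of i · max(k−i, P[k−i]); the inner max lets the remainder stay uncut if that's better.
P[2] = 1*max(1,0) = 1*1 = 1
P[3] = 1*max(2,1) = 1*2 = 2
P[4] = 2*max(2,1) = 2*2 = 4
P[5] = 2*max(3,2) = 2*3 = 6
P[6] = 3*max(3,2) = 3*3 = 9
P[7] = 2*max(5,6) = 2*6 = 12
P[8] = 2*max(6,9) = 2*9 = 18
P[9] = 3*max(6,9) = 3*9 = 27
P[10] = 2*max(8,18) = 2*18 = 36
P[11] = 2*max(9,27) = 2*27 = 54
One optimal split: 3 + 3 + 3 + 2; product 3*3*3*2 = 54.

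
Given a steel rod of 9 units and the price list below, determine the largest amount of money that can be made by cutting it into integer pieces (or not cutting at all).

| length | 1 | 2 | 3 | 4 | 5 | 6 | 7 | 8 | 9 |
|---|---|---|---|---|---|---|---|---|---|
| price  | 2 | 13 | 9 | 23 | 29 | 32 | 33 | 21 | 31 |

Build r[k] bottom-up: r[k] = max over allowed piece i of (p[i] + r[k−i]).
r[1] = 2
r[2] = max(2+2, 13+0) = 13
r[3] = max(2+13, 13+2, 9+0) = 15
r[4] = max(2+15, 13+13, 9+2, 23+0) = 26
r[5] = max(2+26, 13+15, 9+13, 23+2, 29+0) = 29
r[6] = max(2+29, 13+26, 9+15, 23+13, 29+2, 32+0) = 39
r[7] = max(2+39, 13+29, 9+26, …, 32+2, 33+0) = 42
r[8] = max(2+42, 13+39, 9+29, …, 33+2, 21+0) = 52
r[9] = max(2+52, 13+42, 9+39, …, 21+2, 31+0) = 55
One optimal cutting: 5 + 2 + 2 → $29 + $13 + $13 = $55.

55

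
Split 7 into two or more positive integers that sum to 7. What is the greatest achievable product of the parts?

12

Define m[k] = max over 1≤i<k of i · max(k−i, m[k−i]); the inner max lets the remainder stay uncut if that's better.
m[2] = 1*max(1,0) = 1*1 = 1
m[3] = 1*max(2,1) = 1*2 = 2
m[4] = 2*max(2,1) = 2*2 = 4
m[5] = 2*max(3,2) = 2*3 = 6
m[6] = 3*max(3,2) = 3*3 = 9
m[7] = 2*max(5,6) = 2*6 = 12
One optimal split: 3 + 2 + 2; product 3*2*2 = 12.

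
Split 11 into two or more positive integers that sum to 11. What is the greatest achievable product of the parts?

54

Fill P[k] for k=2..11: at each k try every first piece i and multiply by the better of (k−i) uncut or P[k−i].
P[2] = 1×max(1,0) = 1×1 = 1
P[3] = 1×max(2,1) = 1×2 = 2
P[4] = 2×max(2,1) = 2×2 = 4
P[5] = 2×max(3,2) = 2×3 = 6
P[6] = 3×max(3,2) = 3×3 = 9
P[7] = 2×max(5,6) = 2×6 = 12
P[8] = 2×max(6,9) = 2×9 = 18
P[9] = 3×max(6,9) = 3×9 = 27
P[10] = 2×max(8,18) = 2×18 = 36
P[11] = 2×max(9,27) = 2×27 = 54
One optimal split: 3 + 3 + 3 + 2; product 3×3×3×2 = 54.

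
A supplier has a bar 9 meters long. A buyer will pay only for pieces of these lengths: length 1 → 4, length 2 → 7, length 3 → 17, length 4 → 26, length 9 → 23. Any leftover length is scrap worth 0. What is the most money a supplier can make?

56

Consider every possible first cut. f[k] is the best of p[i]+f[k−i] over all sellable i≤k.
f[1] = 4
f[2] = max(4+4, 7+0) = 8
f[3] = max(4+8, 7+4, 17+0) = 17
f[4] = max(4+17, 7+8, 17+4, 26+0) = 26
f[5] = max(4+26, 7+17, 17+8, 26+4) = 30
f[6] = max(4+30, 7+26, 17+17, 26+8) = 34
f[7] = max(4+34, 7+30, 17+26, 26+17) = 43
f[8] = max(4+43, 7+34, 17+30, 26+26) = 52
f[9] = max(4+52, 7+43, 17+34, 26+30, 23+0) = 56
One optimal cutting: 4 + 4 + 1 → 56.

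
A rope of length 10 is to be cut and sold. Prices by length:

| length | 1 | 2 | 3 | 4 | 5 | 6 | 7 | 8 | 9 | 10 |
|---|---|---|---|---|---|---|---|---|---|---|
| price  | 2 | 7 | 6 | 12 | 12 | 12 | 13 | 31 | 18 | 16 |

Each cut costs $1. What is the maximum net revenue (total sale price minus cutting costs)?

Build net[k] bottom-up: net[k] = max over allowed piece i of (p[i] + net[k−i]) − 1 per cut.
net[1] = 2
net[2] = max(2+2-1, 7+0) = 7
net[3] = max(2+7-1, 7+2-1, 6+0) = 8
net[4] = max(2+8-1, 7+7-1, 6+2-1, 12+0) = 13
net[5] = max(2+13-1, 7+8-1, 6+7-1, 12+2-1, 12+0) = 14
net[6] = max(2+14-1, 7+13-1, 6+8-1, 12+7-1, 12+2-1, 12+0) = 19
net[7] = max(2+19-1, 7+14-1, 6+13-1, …, 12+2-1, 13+0) = 20
net[8] = max(2+20-1, 7+19-1, 6+14-1, …, 13+2-1, 31+0) = 31
net[9] = max(2+31-1, 7+20-1, 6+19-1, …, 31+2-1, 18+0) = 32
net[10] = max(2+32-1, 7+31-1, 6+20-1, …, 18+2-1, 16+0) = 37
One optimal plan: pieces 8 + 2 (1 cut) → $38 − $1 = $37.

37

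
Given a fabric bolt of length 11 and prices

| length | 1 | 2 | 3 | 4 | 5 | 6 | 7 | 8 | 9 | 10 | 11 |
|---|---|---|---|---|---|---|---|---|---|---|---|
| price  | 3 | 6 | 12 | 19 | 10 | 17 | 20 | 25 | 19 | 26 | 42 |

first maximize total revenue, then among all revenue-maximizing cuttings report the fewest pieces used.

Let r[k] be the best obtainable value from length k. For each k, try every first piece i and keep the best of price[i] + r[k−i].
r[1] = 3
r[2] = max(3+3, 6+0) = 6
r[3] = max(3+6, 6+3, 12+0) = 12
r[4] = max(3+12, 6+6, 12+3, 19+0) = 19
r[5] = max(3+19, 6+12, 12+6, 19+3, 10+0) = 22
r[6] = max(3+22, 6+19, 12+12, 19+6, 10+3, 17+0) = 25
r[7] = max(3+25, 6+22, 12+19, …, 17+3, 20+0) = 31
r[8] = max(3+31, 6+25, 12+22, …, 20+3, 25+0) = 38
r[9] = max(3+38, 6+31, 12+25, …, 25+3, 19+0) = 41
r[10] = max(3+41, 6+38, 12+31, …, 19+3, 26+0) = 44
r[11] = max(3+44, 6+41, 12+38, …, 26+3, 42+0) = 50
Maximum revenue is $50.
Now minimize piece count subject to staying optimal: for each k, pieces[k] = 1 + min over i with p[i]+r[k−i]=r[k] of pieces[k−i].
pieces[8] = 2
pieces[9] = 3
pieces[10] = 3
pieces[11] = 3

3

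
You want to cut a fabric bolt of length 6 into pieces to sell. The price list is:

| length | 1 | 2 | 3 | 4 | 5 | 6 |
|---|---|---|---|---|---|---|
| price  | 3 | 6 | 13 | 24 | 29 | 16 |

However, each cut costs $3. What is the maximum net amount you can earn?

29

Let r[k] be the best obtainable value from length k. For each k, try every first piece i and keep the best of price[i] + r[k−i] minus the 3 cut fee when i<k.
r[1] = 3
r[2] = max(3+3-3, 6+0) = 6
r[3] = max(3+6-3, 6+3-3, 13+0) = 13
r[4] = max(3+13-3, 6+6-3, 13+3-3, 24+0) = 24
r[5] = max(3+24-3, 6+13-3, 13+6-3, 24+3-3, 29+0) = 29
r[6] = max(3+29-3, 6+24-3, 13+13-3, 24+6-3, 29+3-3, 16+0) = 29
One optimal plan: pieces 5 + 1 (1 cut) → $32 − $3 = $29.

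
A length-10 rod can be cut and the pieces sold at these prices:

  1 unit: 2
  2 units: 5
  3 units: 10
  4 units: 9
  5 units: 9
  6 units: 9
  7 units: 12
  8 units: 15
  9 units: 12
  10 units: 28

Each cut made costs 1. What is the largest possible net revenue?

29

Consider every possible first cut. v[k] is the best of p[i]+v[k−i] over all sellable i≤k, charging 1 whenever i<k.
v[1] = 2
v[2] = max(2+2-1, 5+0) = 5
v[3] = max(2+5-1, 5+2-1, 10+0) = 10
v[4] = max(2+10-1, 5+5-1, 10+2-1, 9+0) = 11
v[5] = max(2+11-1, 5+10-1, 10+5-1, 9+2-1, 9+0) = 14
v[6] = max(2+14-1, 5+11-1, 10+10-1, 9+5-1, 9+2-1, 9+0) = 19
v[7] = max(2+19-1, 5+14-1, 10+11-1, …, 9+2-1, 12+0) = 20
v[8] = max(2+20-1, 5+19-1, 10+14-1, …, 12+2-1, 15+0) = 23
v[9] = max(2+23-1, 5+20-1, 10+19-1, …, 15+2-1, 12+0) = 28
v[10] = max(2+28-1, 5+23-1, 10+20-1, …, 12+2-1, 28+0) = 29
One optimal plan: pieces 3 + 3 + 3 + 1 (3 cuts) → 32 − 3 = 29.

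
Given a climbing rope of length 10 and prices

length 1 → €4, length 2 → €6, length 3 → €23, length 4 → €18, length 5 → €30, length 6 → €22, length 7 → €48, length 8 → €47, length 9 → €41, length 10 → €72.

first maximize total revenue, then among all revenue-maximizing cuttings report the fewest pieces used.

4

Let r[k] be the best obtainable value from length k. For each k, try every first piece i and keep the best of price[i] + r[k−i].
r[1] = 4
r[2] = max(4+4, 6+0) = 8
r[3] = max(4+8, 6+4, 23+0) = 23
r[4] = max(4+23, 6+8, 23+4, 18+0) = 27
r[5] = max(4+27, 6+23, 23+8, 18+4, 30+0) = 31
r[6] = max(4+31, 6+27, 23+23, 18+8, 30+4, 22+0) = 46
r[7] = max(4+46, 6+31, 23+27, …, 22+4, 48+0) = 50
r[8] = max(4+50, 6+46, 23+31, …, 48+4, 47+0) = 54
r[9] = max(4+54, 6+50, 23+46, …, 47+4, 41+0) = 69
r[10] = max(4+69, 6+54, 23+50, …, 41+4, 72+0) = 73
Maximum revenue is €73.
Now minimize piece count subject to staying optimal: for each k, pieces[k] = 1 + min over i with p[i]+r[k−i]=r[k] of pieces[k−i].
pieces[7] = 3
pieces[8] = 4
pieces[9] = 3
pieces[10] = 4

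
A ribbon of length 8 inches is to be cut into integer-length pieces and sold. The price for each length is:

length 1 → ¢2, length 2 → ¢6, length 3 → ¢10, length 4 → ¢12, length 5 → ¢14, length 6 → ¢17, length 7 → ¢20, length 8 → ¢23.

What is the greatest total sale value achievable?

Consider every possible first cut. r[k] is the best of p[i]+r[k−i] over all sellable i≤k.
r[1] = 2
r[2] = 6
r[3] = 10
r[4] = 12  (first piece 1, then r[3]=10)
r[5] = 16  (first piece 2, then r[3]=10)
r[6] = 20  (first piece 3, then r[3]=10)
r[7] = 22  (first piece 1, then r[6]=20)
r[8] = 26  (first piece 2, then r[6]=20)
One optimal cutting: 3 + 3 + 2 → ¢10 + ¢10 + ¢6 = ¢26.

26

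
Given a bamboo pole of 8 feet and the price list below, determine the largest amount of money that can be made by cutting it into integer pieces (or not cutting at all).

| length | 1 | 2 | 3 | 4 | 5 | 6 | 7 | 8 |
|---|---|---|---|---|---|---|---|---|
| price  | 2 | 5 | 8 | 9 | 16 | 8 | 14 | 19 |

Consider every possible first cut. v[k] is the best of p[i]+v[k−i] over all sellable i≤k.
v[1] = 2
v[2] = 5
v[3] = 8
v[4] = 10  (first piece 1, then v[3]=8)
v[5] = 16
v[6] = 18  (first piece 1, then v[5]=16)
v[7] = 21  (first piece 2, then v[5]=16)
v[8] = 24  (first piece 3, then v[5]=16)
One optimal cutting: 5 + 3 → $16 + $8 = $24.

24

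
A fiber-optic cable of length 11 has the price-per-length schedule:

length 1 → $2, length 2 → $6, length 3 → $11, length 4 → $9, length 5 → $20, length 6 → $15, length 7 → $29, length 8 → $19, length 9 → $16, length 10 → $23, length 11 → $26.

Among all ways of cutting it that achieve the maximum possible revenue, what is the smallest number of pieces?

3

Build r[k] bottom-up: r[k] = max over allowed piece i of (p[i] + r[k−i]).
r[1] = 2
r[2] = max(2+2, 6+0) = 6
r[3] = max(2+6, 6+2, 11+0) = 11
r[4] = max(2+11, 6+6, 11+2, 9+0) = 13
r[5] = max(2+13, 6+11, 11+6, 9+2, 20+0) = 20
r[6] = max(2+20, 6+13, 11+11, 9+6, 20+2, 15+0) = 22
r[7] = max(2+22, 6+20, 11+13, …, 15+2, 29+0) = 29
r[8] = max(2+29, 6+22, 11+20, …, 29+2, 19+0) = 31
r[9] = max(2+31, 6+29, 11+22, …, 19+2, 16+0) = 35
r[10] = max(2+35, 6+31, 11+29, …, 16+2, 23+0) = 40
r[11] = max(2+40, 6+35, 11+31, …, 23+2, 26+0) = 42
Maximum revenue is $42.
Now minimize piece count subject to staying optimal: for each k, pieces[k] = 1 + min over i with p[i]+r[k−i]=r[k] of pieces[k−i].
pieces[8] = 2
pieces[9] = 2
pieces[10] = 2
pieces[11] = 3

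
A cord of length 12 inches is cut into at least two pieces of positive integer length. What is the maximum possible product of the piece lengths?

81

Let m[k] be the best product for length k (with at least one cut). For each first piece i, the rest contributes max(k−i, m[k−i]).
m[2] = 1*max(1,0) = 1*1 = 1
m[3] = max(1*2, 2*1) = 2
m[4] = max(1*3, 2*2, 3*1) = 4
m[5] = max(1*4, 2*3, 3*2, 4*1) = 6
m[6] = max(1*6, 2*4, 3*3, 4*2, 5*1) = 9
m[7] = max(1*9, 2*6, 3*4, 4*3, 5*2, 6*1) = 12
m[8] = max(1*12, 2*9, 3*6, …, 6*2, 7*1) = 18
m[9] = max(1*18, 2*12, 3*9, …, 7*2, 8*1) = 27
m[10] = max(1*27, 2*18, 3*12, …, 8*2, 9*1) = 36
m[11] = max(1*36, 2*27, 3*18, …, 9*2, 10*1) = 54
m[12] = max(1*54, 2*36, 3*27, …, 10*2, 11*1) = 81
One optimal split: 3 + 3 + 3 + 3; product 3*3*3*3 = 81.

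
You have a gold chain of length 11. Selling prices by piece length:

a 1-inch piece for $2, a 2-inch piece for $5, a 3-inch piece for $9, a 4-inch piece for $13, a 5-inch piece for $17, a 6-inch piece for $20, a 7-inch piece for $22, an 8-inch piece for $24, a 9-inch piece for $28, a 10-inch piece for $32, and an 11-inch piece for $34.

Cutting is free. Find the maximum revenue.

37

Consider every possible first cut. v[k] is the best of p[i]+v[k−i] over all sellable i≤k.
v[1] = 2
v[2] = 5
v[3] = 9
v[4] = 13
v[5] = 17
v[6] = 20
v[7] = 22  (first piece 1, then v[6]=20)
v[8] = 26  (first piece 3, then v[5]=17)
v[9] = 30  (first piece 4, then v[5]=17)
v[10] = 34  (first piece 5, then v[5]=17)
v[11] = 37  (first piece 5, then v[6]=20)
One optimal cutting: 6 + 5 → $20 + $17 = $37.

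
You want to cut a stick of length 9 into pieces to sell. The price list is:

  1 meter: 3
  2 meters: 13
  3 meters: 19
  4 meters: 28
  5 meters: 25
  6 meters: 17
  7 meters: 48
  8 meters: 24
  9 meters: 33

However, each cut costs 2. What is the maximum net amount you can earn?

59

Let net[k] be the best obtainable value from length k. For each k, try every first piece i and keep the best of price[i] + net[k−i] minus the 2 cut fee when i<k.
net[1] = 3
net[2] = max(3+3-2, 13+0) = 13
net[3] = max(3+13-2, 13+3-2, 19+0) = 19
net[4] = max(3+19-2, 13+13-2, 19+3-2, 28+0) = 28
net[5] = max(3+28-2, 13+19-2, 19+13-2, 28+3-2, 25+0) = 30
net[6] = max(3+30-2, 13+28-2, 19+19-2, 28+13-2, 25+3-2, 17+0) = 39
net[7] = max(3+39-2, 13+30-2, 19+28-2, …, 17+3-2, 48+0) = 48
net[8] = max(3+48-2, 13+39-2, 19+30-2, …, 48+3-2, 24+0) = 54
net[9] = max(3+54-2, 13+48-2, 19+39-2, …, 24+3-2, 33+0) = 59
One optimal plan: pieces 7 + 2 (1 cut) → 61 − 2 = 59.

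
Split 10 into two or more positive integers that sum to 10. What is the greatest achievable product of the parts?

Define g[k] = max over 1≤i<k of i · max(k−i, g[k−i]); the inner max lets the remainder stay uncut if that's better.
g[2] = 1×max(1,0) = 1×1 = 1
g[3] = 1×max(2,1) = 1×2 = 2
g[4] = 2×max(2,1) = 2×2 = 4
g[5] = 2×max(3,2) = 2×3 = 6
g[6] = 3×max(3,2) = 3×3 = 9
g[7] = 2×max(5,6) = 2×6 = 12
g[8] = 2×max(6,9) = 2×9 = 18
g[9] = 3×max(6,9) = 3×9 = 27
g[10] = 2×max(8,18) = 2×18 = 36
One optimal split: 3 + 3 + 2 + 2; product 3×3×2×2 = 36.

36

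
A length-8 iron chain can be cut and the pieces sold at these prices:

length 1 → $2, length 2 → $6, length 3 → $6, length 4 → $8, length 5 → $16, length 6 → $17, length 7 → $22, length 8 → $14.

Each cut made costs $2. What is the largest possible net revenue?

22

Build r[k] bottom-up: r[k] = max over allowed piece i of (p[i] + r[k−i]) − 2 per cut.
r[1] = 2
r[2] = max(2+2-2, 6+0) = 6
r[3] = max(2+6-2, 6+2-2, 6+0) = 6
r[4] = max(2+6-2, 6+6-2, 6+2-2, 8+0) = 10
r[5] = max(2+10-2, 6+6-2, 6+6-2, 8+2-2, 16+0) = 16
r[6] = max(2+16-2, 6+10-2, 6+6-2, 8+6-2, 16+2-2, 17+0) = 17
r[7] = max(2+17-2, 6+16-2, 6+10-2, …, 17+2-2, 22+0) = 22
r[8] = max(2+22-2, 6+17-2, 6+16-2, …, 22+2-2, 14+0) = 22
One optimal plan: pieces 7 + 1 (1 cut) → $24 − $2 = $22.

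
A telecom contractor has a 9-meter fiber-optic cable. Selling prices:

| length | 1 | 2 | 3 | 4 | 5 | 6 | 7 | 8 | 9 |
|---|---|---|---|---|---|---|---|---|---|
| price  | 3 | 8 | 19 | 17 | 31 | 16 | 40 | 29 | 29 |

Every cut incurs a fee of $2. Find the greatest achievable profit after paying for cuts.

53

Let r[k] be the best obtainable value from length k. For each k, try every first piece i and keep the best of price[i] + r[k−i] minus the 2 cut fee when i<k.
r[1] = 3
r[2] = 8
r[3] = 19
r[4] = 20  (first piece 1, then r[3]=19)
r[5] = 31
r[6] = 36  (first piece 3, then r[3]=19)
r[7] = 40
r[8] = 48  (first piece 3, then r[5]=31)
r[9] = 53  (first piece 3, then r[6]=36)
One optimal plan: pieces 3 + 3 + 3 (2 cuts) → $57 − $4 = $53.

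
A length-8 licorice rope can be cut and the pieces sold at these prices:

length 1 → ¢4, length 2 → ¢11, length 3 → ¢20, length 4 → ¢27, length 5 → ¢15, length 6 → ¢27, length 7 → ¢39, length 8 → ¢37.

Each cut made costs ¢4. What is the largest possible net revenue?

50

Build net[k] bottom-up: net[k] = max over allowed piece i of (p[i] + net[k−i]) − 4 per cut.
net[1] = 4
net[2] = 11
net[3] = 20
net[4] = 27
net[5] = 27  (first piece 1, then net[4]=27)
net[6] = 36  (first piece 3, then net[3]=20)
net[7] = 43  (first piece 3, then net[4]=27)
net[8] = 50  (first piece 4, then net[4]=27)
One optimal plan: pieces 4 + 4 (1 cut) → ¢54 − ¢4 = ¢50.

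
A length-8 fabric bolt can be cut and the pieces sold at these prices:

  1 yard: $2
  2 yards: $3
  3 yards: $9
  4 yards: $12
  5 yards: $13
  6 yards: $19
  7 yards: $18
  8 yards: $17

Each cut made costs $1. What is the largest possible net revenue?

Let r[k] be the best obtainable value from length k. For each k, try every first piece i and keep the best of price[i] + r[k−i] minus the 1 cut fee when i<k.
r[1] = 2
r[2] = max(2+2-1, 3+0) = 3
r[3] = max(2+3-1, 3+2-1, 9+0) = 9
r[4] = max(2+9-1, 3+3-1, 9+2-1, 12+0) = 12
r[5] = max(2+12-1, 3+9-1, 9+3-1, 12+2-1, 13+0) = 13
r[6] = max(2+13-1, 3+12-1, 9+9-1, 12+3-1, 13+2-1, 19+0) = 19
r[7] = max(2+19-1, 3+13-1, 9+12-1, …, 19+2-1, 18+0) = 20
r[8] = max(2+20-1, 3+19-1, 9+13-1, …, 18+2-1, 17+0) = 23
One optimal plan: pieces 4 + 4 (1 cut) → $24 − $1 = $23.

23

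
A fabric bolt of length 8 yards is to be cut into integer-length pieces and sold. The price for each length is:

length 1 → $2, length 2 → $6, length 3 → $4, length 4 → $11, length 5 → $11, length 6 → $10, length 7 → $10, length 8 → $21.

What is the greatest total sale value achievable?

Consider every possible first cut. R[k] is the best of p[i]+R[k−i] over all sellable i≤k.
R[1] = 2
R[2] = max(2+2, 6+0) = 6
R[3] = max(2+6, 6+2, 4+0) = 8
R[4] = max(2+8, 6+6, 4+2, 11+0) = 12
R[5] = max(2+12, 6+8, 4+6, 11+2, 11+0) = 14
R[6] = max(2+14, 6+12, 4+8, 11+6, 11+2, 10+0) = 18
R[7] = max(2+18, 6+14, 4+12, …, 10+2, 10+0) = 20
R[8] = max(2+20, 6+18, 4+14, …, 10+2, 21+0) = 24
One optimal cutting: 2 + 2 + 2 + 2 → $6 + $6 + $6 + $6 = $24.

24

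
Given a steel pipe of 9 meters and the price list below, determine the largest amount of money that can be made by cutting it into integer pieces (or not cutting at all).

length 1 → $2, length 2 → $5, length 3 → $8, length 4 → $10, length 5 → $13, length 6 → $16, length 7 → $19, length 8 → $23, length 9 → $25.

25

Let best[k] be the best obtainable value from length k. For each k, try every first piece i and keep the best of price[i] + best[k−i].
best[1] = 2
best[2] = max(2+2, 5+0) = 5
best[3] = max(2+5, 5+2, 8+0) = 8
best[4] = max(2+8, 5+5, 8+2, 10+0) = 10
best[5] = max(2+10, 5+8, 8+5, 10+2, 13+0) = 13
best[6] = max(2+13, 5+10, 8+8, 10+5, 13+2, 16+0) = 16
best[7] = max(2+16, 5+13, 8+10, …, 16+2, 19+0) = 19
best[8] = max(2+19, 5+16, 8+13, …, 19+2, 23+0) = 23
best[9] = max(2+23, 5+19, 8+16, …, 23+2, 25+0) = 25
One optimal cutting: 8 + 1 → $23 + $2 = $25.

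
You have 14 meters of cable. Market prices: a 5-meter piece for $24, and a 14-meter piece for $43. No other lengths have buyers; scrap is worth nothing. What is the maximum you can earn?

Build best[k] bottom-up: best[k] = max over allowed piece i of (p[i] + best[k−i]).
best[1] = 0
best[2] = 0
best[3] = 0
best[4] = 0
best[5] = 24
best[6] = 24
best[7] = 24
best[8] = 24
best[9] = 24
best[10] = 48  (first piece 5, then best[5]=24)
best[11] = 48
best[12] = 48
best[13] = 48
best[14] = 48
One optimal cutting: pieces 5 + 5 with 4 meters of scrap → $48.

48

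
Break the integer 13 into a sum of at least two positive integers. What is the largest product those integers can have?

108

Define f[k] = max over 1≤i<k of i · max(k−i, f[k−i]); the inner max lets the remainder stay uncut if that's better.
Small cases: f[2]=1, f[3]=2, f[4]=4, f[5]=6, f[6]=9, f[7]=12, f[8]=18.
f[9] = 3*max(6,9) = 3*9 = 27
f[10] = 2*max(8,18) = 2*18 = 36
f[11] = 2*max(9,27) = 2*27 = 54
f[12] = 3*max(9,27) = 3*27 = 81
f[13] = 2*max(11,54) = 2*54 = 108
One optimal split: 3 + 3 + 3 + 2 + 2; product 3*3*3*2*2 = 108.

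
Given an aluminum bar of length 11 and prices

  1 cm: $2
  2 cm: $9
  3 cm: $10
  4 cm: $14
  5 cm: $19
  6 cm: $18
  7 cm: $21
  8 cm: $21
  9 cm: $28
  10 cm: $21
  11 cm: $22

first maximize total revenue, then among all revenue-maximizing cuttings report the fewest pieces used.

Build r[k] bottom-up: r[k] = max over allowed piece i of (p[i] + r[k−i]).
r[1] = 2
r[2] = 9
r[3] = 11  (first piece 1, then r[2]=9)
r[4] = 18  (first piece 2, then r[2]=9)
r[5] = 20  (first piece 1, then r[4]=18)
r[6] = 27  (first piece 2, then r[4]=18)
r[7] = 29  (first piece 1, then r[6]=27)
r[8] = 36  (first piece 2, then r[6]=27)
r[9] = 38  (first piece 1, then r[8]=36)
r[10] = 45  (first piece 2, then r[8]=36)
r[11] = 47  (first piece 1, then r[10]=45)
Maximum revenue is $47.
Now minimize piece count subject to staying optimal: for each k, pieces[k] = 1 + min over i with p[i]+r[k−i]=r[k] of pieces[k−i].
pieces[8] = 4
pieces[9] = 5
pieces[10] = 5
pieces[11] = 6

6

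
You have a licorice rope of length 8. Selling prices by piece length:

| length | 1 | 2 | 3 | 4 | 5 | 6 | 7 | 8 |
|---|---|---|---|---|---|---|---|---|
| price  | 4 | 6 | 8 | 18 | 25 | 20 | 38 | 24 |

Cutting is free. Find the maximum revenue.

42

Consider every possible first cut. best[k] is the best of p[i]+best[k−i] over all sellable i≤k.
best[1] = 4
best[2] = max(4+4, 6+0) = 8
best[3] = max(4+8, 6+4, 8+0) = 12
best[4] = max(4+12, 6+8, 8+4, 18+0) = 18
best[5] = max(4+18, 6+12, 8+8, 18+4, 25+0) = 25
best[6] = max(4+25, 6+18, 8+12, 18+8, 25+4, 20+0) = 29
best[7] = max(4+29, 6+25, 8+18, …, 20+4, 38+0) = 38
best[8] = max(4+38, 6+29, 8+25, …, 38+4, 24+0) = 42
One optimal cutting: 7 + 1 → ¢38 + ¢4 = ¢42.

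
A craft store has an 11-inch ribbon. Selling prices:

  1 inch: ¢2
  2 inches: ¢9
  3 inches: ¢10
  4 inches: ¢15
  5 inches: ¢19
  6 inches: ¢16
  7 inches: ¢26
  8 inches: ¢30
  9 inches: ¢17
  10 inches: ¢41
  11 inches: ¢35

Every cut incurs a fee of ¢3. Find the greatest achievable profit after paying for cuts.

Consider every possible first cut. r[k] is the best of p[i]+r[k−i] over all sellable i≤k, charging 3 whenever i<k.
r[1] = 2
r[2] = 9
r[3] = 10
r[4] = 15  (first piece 2, then r[2]=9)
r[5] = 19
r[6] = 21  (first piece 2, then r[4]=15)
r[7] = 26
r[8] = 30
r[9] = 32  (first piece 2, then r[7]=26)
r[10] = 41
r[11] = 40  (first piece 1, then r[10]=41)
One optimal plan: pieces 10 + 1 (1 cut) → ¢43 − ¢3 = ¢40.

40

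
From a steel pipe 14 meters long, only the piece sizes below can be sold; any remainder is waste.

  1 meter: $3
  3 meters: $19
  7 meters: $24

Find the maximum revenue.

82

Build f[k] bottom-up: f[k] = max over allowed piece i of (p[i] + f[k−i]).
f[1] = 3
f[2] = 6  (first piece 1, then f[1]=3)
f[3] = max(3+6, 19+0) = 19
f[4] = max(3+19, 19+3) = 22
f[5] = max(3+22, 19+6) = 25
f[6] = max(3+25, 19+19) = 38
f[7] = max(3+38, 19+22, 24+0) = 41
f[8] = max(3+41, 19+25, 24+3) = 44
f[9] = max(3+44, 19+38, 24+6) = 57
f[10] = max(3+57, 19+41, 24+19) = 60
f[11] = max(3+60, 19+44, 24+22) = 63
f[12] = max(3+63, 19+57, 24+25) = 76
f[13] = max(3+76, 19+60, 24+38) = 79
f[14] = max(3+79, 19+63, 24+41) = 82
One optimal cutting: 3 + 3 + 3 + 3 + 1 + 1 → $82.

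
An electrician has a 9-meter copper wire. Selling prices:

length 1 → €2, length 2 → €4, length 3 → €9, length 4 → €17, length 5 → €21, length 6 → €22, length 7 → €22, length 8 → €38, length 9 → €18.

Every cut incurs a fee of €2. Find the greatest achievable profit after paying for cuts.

Consider every possible first cut. net[k] is the best of p[i]+net[k−i] over all sellable i≤k, charging 2 whenever i<k.
net[1] = 2
net[2] = 4
net[3] = 9
net[4] = 17
net[5] = 21
net[6] = 22
net[7] = 24  (first piece 3, then net[4]=17)
net[8] = 38
net[9] = 38  (first piece 1, then net[8]=38)
One optimal plan: pieces 8 + 1 (1 cut) → €40 − €2 = €38.

38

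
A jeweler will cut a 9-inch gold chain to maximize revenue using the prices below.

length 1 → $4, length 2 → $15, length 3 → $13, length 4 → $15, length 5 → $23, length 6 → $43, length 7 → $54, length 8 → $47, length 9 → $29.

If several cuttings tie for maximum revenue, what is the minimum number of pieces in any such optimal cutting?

Let r[k] be the best obtainable value from length k. For each k, try every first piece i and keep the best of price[i] + r[k−i].
r[1] = 4
r[2] = 15
r[3] = 19  (first piece 1, then r[2]=15)
r[4] = 30  (first piece 2, then r[2]=15)
r[5] = 34  (first piece 1, then r[4]=30)
r[6] = 45  (first piece 2, then r[4]=30)
r[7] = 54
r[8] = 60  (first piece 2, then r[6]=45)
r[9] = 69  (first piece 2, then r[7]=54)
Maximum revenue is $69.
Now minimize piece count subject to staying optimal: for each k, pieces[k] = 1 + min over i with p[i]+r[k−i]=r[k] of pieces[k−i].
pieces[6] = 3
pieces[7] = 1
pieces[8] = 4
pieces[9] = 2

2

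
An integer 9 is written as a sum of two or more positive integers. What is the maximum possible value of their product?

Let f[k] be the best product for length k (with at least one cut). For each first piece i, the rest contributes max(k−i, f[k−i]).
f[2] = 1×max(1,0) = 1×1 = 1
f[3] = max(1×2, 2×1) = 2
f[4] = max(1×3, 2×2, 3×1) = 4
f[5] = max(1×4, 2×3, 3×2, 4×1) = 6
f[6] = max(1×6, 2×4, 3×3, 4×2, 5×1) = 9
f[7] = max(1×9, 2×6, 3×4, 4×3, 5×2, 6×1) = 12
f[8] = max(1×12, 2×9, 3×6, …, 6×2, 7×1) = 18
f[9] = max(1×18, 2×12, 3×9, …, 7×2, 8×1) = 27
One optimal split: 3 + 3 + 3; product 3×3×3 = 27.

27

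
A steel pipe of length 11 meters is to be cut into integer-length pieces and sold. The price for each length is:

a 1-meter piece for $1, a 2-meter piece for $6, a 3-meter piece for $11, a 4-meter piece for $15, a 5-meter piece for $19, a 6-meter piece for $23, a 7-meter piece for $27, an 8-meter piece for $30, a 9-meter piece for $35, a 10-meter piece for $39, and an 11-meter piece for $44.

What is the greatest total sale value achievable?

44

Let best[k] be the best obtainable value from length k. For each k, try every first piece i and keep the best of price[i] + best[k−i].
best[1] = 1
best[2] = 6
best[3] = 11
best[4] = 15
best[5] = 19
best[6] = 23
best[7] = 27
best[8] = 30  (first piece 3, then best[5]=19)
best[9] = 35
best[10] = 39
best[11] = 44
Best is to sell the whole 11-meter piece uncut for $44.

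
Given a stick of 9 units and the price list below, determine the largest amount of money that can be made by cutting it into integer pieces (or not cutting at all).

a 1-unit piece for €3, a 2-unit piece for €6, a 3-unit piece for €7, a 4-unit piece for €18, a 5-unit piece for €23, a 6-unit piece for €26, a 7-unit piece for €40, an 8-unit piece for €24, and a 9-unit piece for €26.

Consider every possible first cut. R[k] is the best of p[i]+R[k−i] over all sellable i≤k.
R[1] = 3
R[2] = 6  (first piece 1, then R[1]=3)
R[3] = 9  (first piece 1, then R[2]=6)
R[4] = 18
R[5] = 23
R[6] = 26  (first piece 1, then R[5]=23)
R[7] = 40
R[8] = 43  (first piece 1, then R[7]=40)
R[9] = 46  (first piece 1, then R[8]=43)
One optimal cutting: 7 + 1 + 1 → €40 + €3 + €3 = €46.

46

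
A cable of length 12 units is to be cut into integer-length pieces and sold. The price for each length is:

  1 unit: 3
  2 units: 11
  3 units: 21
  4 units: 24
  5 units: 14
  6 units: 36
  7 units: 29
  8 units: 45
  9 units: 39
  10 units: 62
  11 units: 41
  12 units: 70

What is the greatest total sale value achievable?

Build v[k] bottom-up: v[k] = max over allowed piece i of (p[i] + v[k−i]).
v[1] = 3
v[2] = max(3+3, 11+0) = 11
v[3] = max(3+11, 11+3, 21+0) = 21
v[4] = max(3+21, 11+11, 21+3, 24+0) = 24
v[5] = max(3+24, 11+21, 21+11, 24+3, 14+0) = 32
v[6] = max(3+32, 11+24, 21+21, 24+11, 14+3, 36+0) = 42
v[7] = max(3+42, 11+32, 21+24, …, 36+3, 29+0) = 45
v[8] = max(3+45, 11+42, 21+32, …, 29+3, 45+0) = 53
v[9] = max(3+53, 11+45, 21+42, …, 45+3, 39+0) = 63
v[10] = max(3+63, 11+53, 21+45, …, 39+3, 62+0) = 66
v[11] = max(3+66, 11+63, 21+53, …, 62+3, 41+0) = 74
v[12] = max(3+74, 11+66, 21+63, …, 41+3, 70+0) = 84
One optimal cutting: 3 + 3 + 3 + 3 → 21 + 21 + 21 + 21 = 84.

84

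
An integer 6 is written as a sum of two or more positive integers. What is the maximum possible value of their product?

9

Let P[k] be the best product for length k (with at least one cut). For each first piece i, the rest contributes max(k−i, P[k−i]).
P[2] = 1·max(1,0) = 1·1 = 1
P[3] = 1·max(2,1) = 1·2 = 2
P[4] = 2·max(2,1) = 2·2 = 4
P[5] = 2·max(3,2) = 2·3 = 6
P[6] = 3·max(3,2) = 3·3 = 9
One optimal split: 3 + 3; product 3·3 = 9.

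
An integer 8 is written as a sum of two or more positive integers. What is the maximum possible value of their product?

Define f[k] = max over 1≤i<k of i · max(k−i, f[k−i]); the inner max lets the remainder stay uncut if that's better.
f[2] = 1*max(1,0) = 1*1 = 1
f[3] = 1*max(2,1) = 1*2 = 2
f[4] = 2*max(2,1) = 2*2 = 4
f[5] = 2*max(3,2) = 2*3 = 6
f[6] = 3*max(3,2) = 3*3 = 9
f[7] = 2*max(5,6) = 2*6 = 12
f[8] = 2*max(6,9) = 2*9 = 18
One optimal split: 3 + 3 + 2; product 3*3*2 = 18.

18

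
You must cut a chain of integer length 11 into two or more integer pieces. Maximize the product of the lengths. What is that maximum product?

Fill g[k] for k=2..11: at each k try every first piece i and multiply by the better of (k−i) uncut or g[k−i].
g[2] = 1·max(1,0) = 1·1 = 1
g[3] = max(1·2, 2·1) = 2
g[4] = max(1·3, 2·2, 3·1) = 4
g[5] = max(1·4, 2·3, 3·2, 4·1) = 6
g[6] = max(1·6, 2·4, 3·3, 4·2, 5·1) = 9
g[7] = max(1·9, 2·6, 3·4, 4·3, 5·2, 6·1) = 12
g[8] = max(1·12, 2·9, 3·6, …, 6·2, 7·1) = 18
g[9] = max(1·18, 2·12, 3·9, …, 7·2, 8·1) = 27
g[10] = max(1·27, 2·18, 3·12, …, 8·2, 9·1) = 36
g[11] = max(1·36, 2·27, 3·18, …, 9·2, 10·1) = 54
One optimal split: 3 + 3 + 3 + 2; product 3·3·3·2 = 54.

54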